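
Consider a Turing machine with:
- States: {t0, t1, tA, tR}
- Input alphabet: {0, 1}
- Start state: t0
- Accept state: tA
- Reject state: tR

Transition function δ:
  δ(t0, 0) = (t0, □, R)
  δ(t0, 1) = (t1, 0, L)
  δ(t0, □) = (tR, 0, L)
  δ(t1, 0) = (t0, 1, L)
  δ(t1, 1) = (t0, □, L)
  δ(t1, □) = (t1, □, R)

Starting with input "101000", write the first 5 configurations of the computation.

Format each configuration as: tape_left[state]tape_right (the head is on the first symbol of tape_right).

Transitions applied:
Step 1: δ(t0, 1) = (t1, 0, L)
Step 2: δ(t1, □) = (t1, □, R)
Step 3: δ(t1, 0) = (t0, 1, L)
Step 4: δ(t0, □) = (tR, 0, L)

The first 5 configurations are:
[t0]101000 ⊢ [t1]□001000 ⊢ □[t1]001000 ⊢ [t0]□101000 ⊢ [tR]□0101000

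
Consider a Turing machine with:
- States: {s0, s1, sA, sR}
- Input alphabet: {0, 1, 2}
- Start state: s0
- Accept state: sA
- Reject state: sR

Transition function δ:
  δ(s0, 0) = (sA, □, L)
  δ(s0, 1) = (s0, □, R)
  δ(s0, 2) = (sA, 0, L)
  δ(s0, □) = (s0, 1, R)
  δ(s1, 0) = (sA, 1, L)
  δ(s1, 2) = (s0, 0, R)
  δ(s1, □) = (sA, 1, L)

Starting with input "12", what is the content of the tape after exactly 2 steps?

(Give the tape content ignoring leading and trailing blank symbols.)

Execution trace:
Initial: [s0]12
Step 1: δ(s0, 1) = (s0, □, R) → □[s0]2
Step 2: δ(s0, 2) = (sA, 0, L) → [sA]□0

The machine reaches the accept state sA and halts.

After 2 steps, the tape (ignoring leading/trailing blanks) is: 0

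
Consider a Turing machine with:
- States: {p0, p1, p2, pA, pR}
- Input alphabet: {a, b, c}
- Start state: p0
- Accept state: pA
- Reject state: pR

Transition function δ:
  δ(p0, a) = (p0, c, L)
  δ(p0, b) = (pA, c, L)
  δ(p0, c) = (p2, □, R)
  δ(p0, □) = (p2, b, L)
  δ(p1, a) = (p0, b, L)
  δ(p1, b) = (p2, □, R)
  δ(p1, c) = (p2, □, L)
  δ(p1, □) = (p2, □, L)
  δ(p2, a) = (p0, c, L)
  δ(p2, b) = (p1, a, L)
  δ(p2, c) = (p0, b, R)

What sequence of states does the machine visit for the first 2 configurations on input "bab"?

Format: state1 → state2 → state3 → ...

Execution trace:
Initial: [p0]bab
Step 1: δ(p0, b) = (pA, c, L) → [pA]□cab

The machine reaches the accept state pA and halts.

State sequence: p0 → pA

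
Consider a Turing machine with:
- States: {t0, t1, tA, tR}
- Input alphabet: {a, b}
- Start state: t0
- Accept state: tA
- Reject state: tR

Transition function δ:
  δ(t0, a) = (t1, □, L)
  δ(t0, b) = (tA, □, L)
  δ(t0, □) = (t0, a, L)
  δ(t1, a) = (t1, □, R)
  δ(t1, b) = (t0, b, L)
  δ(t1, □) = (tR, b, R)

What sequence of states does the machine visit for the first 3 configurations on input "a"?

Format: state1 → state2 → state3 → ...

Execution trace:
Initial: [t0]a
Step 1: δ(t0, a) = (t1, □, L) → [t1]□□
Step 2: δ(t1, □) = (tR, b, R) → b[tR]□

The machine reaches the reject state tR and halts.

State sequence: t0 → t1 → tR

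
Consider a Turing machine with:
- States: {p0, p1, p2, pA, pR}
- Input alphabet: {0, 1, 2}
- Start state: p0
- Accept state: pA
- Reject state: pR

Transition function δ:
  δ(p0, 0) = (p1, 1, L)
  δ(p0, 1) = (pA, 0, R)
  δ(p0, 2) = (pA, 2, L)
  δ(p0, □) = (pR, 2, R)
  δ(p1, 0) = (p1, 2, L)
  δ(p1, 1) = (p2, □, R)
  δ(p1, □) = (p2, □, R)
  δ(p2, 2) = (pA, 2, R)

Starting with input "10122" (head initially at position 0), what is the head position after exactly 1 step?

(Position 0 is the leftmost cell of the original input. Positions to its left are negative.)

Execution trace (head position shown):
Step 0: [p0]10122  (head at position 0)
Step 1: move right → 0[pA]0122  (head at position 1)

After 1 step, the head is at position 1.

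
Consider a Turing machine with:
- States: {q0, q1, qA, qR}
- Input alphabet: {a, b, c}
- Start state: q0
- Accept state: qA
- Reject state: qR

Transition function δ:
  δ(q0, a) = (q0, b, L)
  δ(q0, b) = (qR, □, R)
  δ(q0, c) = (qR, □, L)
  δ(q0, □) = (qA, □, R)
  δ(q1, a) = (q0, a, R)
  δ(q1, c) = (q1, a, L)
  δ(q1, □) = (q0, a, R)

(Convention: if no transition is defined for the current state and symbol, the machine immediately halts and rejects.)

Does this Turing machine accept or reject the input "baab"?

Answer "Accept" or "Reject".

Execution trace:
Initial: [q0]baab
Step 1: δ(q0, b) = (qR, □, R) → □[qR]aab

The machine reaches the reject state qR and halts.

Answer: Reject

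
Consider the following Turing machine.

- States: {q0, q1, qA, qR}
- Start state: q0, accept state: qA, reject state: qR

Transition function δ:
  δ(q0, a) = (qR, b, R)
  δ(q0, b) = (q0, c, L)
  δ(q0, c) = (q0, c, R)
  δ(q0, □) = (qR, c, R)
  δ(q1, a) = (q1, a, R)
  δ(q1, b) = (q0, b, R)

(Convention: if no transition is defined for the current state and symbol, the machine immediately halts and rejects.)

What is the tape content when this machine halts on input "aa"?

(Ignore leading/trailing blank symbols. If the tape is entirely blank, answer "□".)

Execution trace:
Initial: [q0]aa
Step 1: δ(q0, a) = (qR, b, R) → b[qR]a

The machine reaches the reject state qR and halts.

Final tape (ignoring leading/trailing blanks): ba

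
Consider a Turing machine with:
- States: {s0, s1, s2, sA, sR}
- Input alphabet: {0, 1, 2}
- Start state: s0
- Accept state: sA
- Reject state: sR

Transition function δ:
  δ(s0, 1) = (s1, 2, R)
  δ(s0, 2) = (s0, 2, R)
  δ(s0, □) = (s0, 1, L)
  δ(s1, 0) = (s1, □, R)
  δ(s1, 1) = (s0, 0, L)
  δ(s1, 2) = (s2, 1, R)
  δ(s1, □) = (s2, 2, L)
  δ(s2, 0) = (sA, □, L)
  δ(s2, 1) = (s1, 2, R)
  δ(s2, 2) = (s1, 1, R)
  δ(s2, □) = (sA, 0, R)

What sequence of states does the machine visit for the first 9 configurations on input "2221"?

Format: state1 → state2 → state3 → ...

Execution trace:
Initial: [s0]2221
Step 1: δ(s0, 2) = (s0, 2, R) → 2[s0]221
Step 2: δ(s0, 2) = (s0, 2, R) → 22[s0]21
Step 3: δ(s0, 2) = (s0, 2, R) → 222[s0]1
Step 4: δ(s0, 1) = (s1, 2, R) → 2222[s1]□
Step 5: δ(s1, □) = (s2, 2, L) → 222[s2]22
Step 6: δ(s2, 2) = (s1, 1, R) → 2221[s1]2
Step 7: δ(s1, 2) = (s2, 1, R) → 22211[s2]□
Step 8: δ(s2, □) = (sA, 0, R) → 222110[sA]□

The machine reaches the accept state sA and halts.

State sequence: s0 → s0 → s0 → s0 → s1 → s2 → s1 → s2 → sA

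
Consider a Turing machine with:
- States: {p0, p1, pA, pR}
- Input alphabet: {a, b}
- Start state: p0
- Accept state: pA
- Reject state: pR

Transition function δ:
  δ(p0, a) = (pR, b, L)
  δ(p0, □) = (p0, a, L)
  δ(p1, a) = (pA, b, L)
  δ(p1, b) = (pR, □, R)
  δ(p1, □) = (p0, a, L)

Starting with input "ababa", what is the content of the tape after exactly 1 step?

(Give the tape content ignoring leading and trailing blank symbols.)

Execution trace:
Initial: [p0]ababa
Step 1: δ(p0, a) = (pR, b, L) → [pR]□bbaba

The machine reaches the reject state pR and halts.

After 1 step, the tape (ignoring leading/trailing blanks) is: bbaba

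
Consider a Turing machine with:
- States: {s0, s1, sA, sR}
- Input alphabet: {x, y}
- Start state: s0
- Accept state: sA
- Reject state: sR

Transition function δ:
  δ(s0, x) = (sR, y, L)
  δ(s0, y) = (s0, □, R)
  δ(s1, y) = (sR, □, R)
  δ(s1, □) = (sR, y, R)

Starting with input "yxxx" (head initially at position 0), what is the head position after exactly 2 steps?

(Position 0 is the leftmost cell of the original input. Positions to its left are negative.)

Execution trace (head position shown):
Step 0: [s0]yxxx  (head at position 0)
Step 1: move right → □[s0]xxx  (head at position 1)
Step 2: move left → [sR]□yxx  (head at position 0)

After 2 steps, the head is at position 0.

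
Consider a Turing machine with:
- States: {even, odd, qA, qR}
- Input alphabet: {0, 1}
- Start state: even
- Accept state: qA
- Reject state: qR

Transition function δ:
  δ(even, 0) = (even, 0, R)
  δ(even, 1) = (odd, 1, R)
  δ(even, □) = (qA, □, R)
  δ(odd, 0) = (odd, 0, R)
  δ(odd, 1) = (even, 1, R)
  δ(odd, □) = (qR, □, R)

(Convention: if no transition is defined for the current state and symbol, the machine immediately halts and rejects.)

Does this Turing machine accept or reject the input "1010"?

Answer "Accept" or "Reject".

Execution trace:
Initial: [even]1010
Step 1: δ(even, 1) = (odd, 1, R) → 1[odd]010
Step 2: δ(odd, 0) = (odd, 0, R) → 10[odd]10
Step 3: δ(odd, 1) = (even, 1, R) → 101[even]0
Step 4: δ(even, 0) = (even, 0, R) → 1010[even]□
Step 5: δ(even, □) = (qA, □, R) → 1010□[qA]□

The machine reaches the accept state qA and halts.

Answer: Accept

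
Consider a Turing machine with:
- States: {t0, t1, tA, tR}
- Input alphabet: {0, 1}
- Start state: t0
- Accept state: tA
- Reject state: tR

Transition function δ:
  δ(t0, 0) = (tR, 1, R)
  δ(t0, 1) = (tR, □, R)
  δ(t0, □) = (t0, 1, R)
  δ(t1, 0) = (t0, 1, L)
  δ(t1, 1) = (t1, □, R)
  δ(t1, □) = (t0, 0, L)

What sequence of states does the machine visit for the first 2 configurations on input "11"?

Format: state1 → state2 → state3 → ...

Execution trace:
Initial: [t0]11
Step 1: δ(t0, 1) = (tR, □, R) → □[tR]1

The machine reaches the reject state tR and halts.

State sequence: t0 → tR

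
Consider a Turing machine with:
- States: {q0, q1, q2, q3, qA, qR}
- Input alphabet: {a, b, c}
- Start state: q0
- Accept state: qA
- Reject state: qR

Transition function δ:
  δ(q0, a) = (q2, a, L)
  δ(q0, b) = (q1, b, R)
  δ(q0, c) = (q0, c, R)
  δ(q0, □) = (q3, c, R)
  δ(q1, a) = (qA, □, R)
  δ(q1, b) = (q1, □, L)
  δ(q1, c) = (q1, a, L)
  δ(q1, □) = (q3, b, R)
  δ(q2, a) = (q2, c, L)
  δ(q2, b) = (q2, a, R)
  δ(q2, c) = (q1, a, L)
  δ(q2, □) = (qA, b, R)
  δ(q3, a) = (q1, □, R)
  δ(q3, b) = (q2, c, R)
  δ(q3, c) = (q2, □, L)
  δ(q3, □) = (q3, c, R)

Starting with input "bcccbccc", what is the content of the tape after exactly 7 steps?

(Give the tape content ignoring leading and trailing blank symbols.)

Execution trace:
Initial: [q0]bcccbccc
Step 1: δ(q0, b) = (q1, b, R) → b[q1]cccbccc
Step 2: δ(q1, c) = (q1, a, L) → [q1]baccbccc
Step 3: δ(q1, b) = (q1, □, L) → [q1]□□accbccc
Step 4: δ(q1, □) = (q3, b, R) → b[q3]□accbccc
Step 5: δ(q3, □) = (q3, c, R) → bc[q3]accbccc
Step 6: δ(q3, a) = (q1, □, R) → bc□[q1]ccbccc
Step 7: δ(q1, c) = (q1, a, L) → bc[q1]□acbccc

After 7 steps, the tape (ignoring leading/trailing blanks) is: bc□acbccc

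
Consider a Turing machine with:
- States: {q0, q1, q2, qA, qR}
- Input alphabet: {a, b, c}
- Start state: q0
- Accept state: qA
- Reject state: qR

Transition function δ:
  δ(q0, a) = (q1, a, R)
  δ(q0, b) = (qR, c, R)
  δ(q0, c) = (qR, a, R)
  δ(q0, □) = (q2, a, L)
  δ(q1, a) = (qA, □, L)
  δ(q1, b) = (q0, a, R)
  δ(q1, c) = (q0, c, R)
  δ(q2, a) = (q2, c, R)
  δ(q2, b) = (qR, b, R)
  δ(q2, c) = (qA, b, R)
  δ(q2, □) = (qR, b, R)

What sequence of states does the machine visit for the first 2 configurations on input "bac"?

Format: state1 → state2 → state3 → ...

Execution trace:
Initial: [q0]bac
Step 1: δ(q0, b) = (qR, c, R) → c[qR]ac

The machine reaches the reject state qR and halts.

State sequence: q0 → qR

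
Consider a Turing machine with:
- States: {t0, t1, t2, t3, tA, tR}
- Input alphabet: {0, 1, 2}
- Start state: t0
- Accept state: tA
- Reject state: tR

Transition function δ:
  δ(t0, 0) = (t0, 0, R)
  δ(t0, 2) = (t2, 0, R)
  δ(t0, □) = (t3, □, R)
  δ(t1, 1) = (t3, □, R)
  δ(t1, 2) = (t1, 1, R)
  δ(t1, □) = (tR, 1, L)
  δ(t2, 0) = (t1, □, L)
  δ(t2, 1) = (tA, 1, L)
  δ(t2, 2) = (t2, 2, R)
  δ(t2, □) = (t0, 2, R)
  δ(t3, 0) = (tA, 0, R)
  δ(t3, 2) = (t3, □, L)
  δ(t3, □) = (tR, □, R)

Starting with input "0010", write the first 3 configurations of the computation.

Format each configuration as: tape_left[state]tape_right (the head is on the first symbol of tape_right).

Transitions applied:
Step 1: δ(t0, 0) = (t0, 0, R)
Step 2: δ(t0, 0) = (t0, 0, R)

The first 3 configurations are:
[t0]0010 ⊢ 0[t0]010 ⊢ 00[t0]10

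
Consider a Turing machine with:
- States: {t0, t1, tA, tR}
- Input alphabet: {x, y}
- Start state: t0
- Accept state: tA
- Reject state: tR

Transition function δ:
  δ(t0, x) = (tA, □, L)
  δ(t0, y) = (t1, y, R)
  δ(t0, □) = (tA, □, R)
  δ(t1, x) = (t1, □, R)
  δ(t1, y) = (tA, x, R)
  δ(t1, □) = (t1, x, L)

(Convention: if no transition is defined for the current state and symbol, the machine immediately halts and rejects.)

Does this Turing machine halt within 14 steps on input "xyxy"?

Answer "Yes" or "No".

Execution trace:
Initial: [t0]xyxy
Step 1: δ(t0, x) = (tA, □, L) → [tA]□□yxy

The machine reaches the accept state tA and halts.
The machine halted after 1 step (within the 14-step bound).

Answer: Yes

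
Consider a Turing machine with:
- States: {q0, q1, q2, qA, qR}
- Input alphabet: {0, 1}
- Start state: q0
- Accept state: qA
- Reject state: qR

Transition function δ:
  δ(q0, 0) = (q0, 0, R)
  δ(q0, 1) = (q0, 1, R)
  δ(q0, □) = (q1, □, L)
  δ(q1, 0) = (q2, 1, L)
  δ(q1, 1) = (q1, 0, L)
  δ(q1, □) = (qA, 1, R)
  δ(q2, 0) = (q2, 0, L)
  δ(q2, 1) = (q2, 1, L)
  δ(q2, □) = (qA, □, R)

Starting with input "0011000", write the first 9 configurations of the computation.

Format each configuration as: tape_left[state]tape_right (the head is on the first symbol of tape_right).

Transitions applied:
Step 1: δ(q0, 0) = (q0, 0, R)
Step 2: δ(q0, 0) = (q0, 0, R)
Step 3: δ(q0, 1) = (q0, 1, R)
Step 4: δ(q0, 1) = (q0, 1, R)
Step 5: δ(q0, 0) = (q0, 0, R)
Step 6: δ(q0, 0) = (q0, 0, R)
Step 7: δ(q0, 0) = (q0, 0, R)
Step 8: δ(q0, □) = (q1, □, L)

The first 9 configurations are:
[q0]0011000 ⊢ 0[q0]011000 ⊢ 00[q0]11000 ⊢ 001[q0]1000 ⊢ 0011[q0]000 ⊢ 00110[q0]00 ⊢ 001100[q0]0 ⊢ 0011000[q0]□ ⊢ 001100[q1]0□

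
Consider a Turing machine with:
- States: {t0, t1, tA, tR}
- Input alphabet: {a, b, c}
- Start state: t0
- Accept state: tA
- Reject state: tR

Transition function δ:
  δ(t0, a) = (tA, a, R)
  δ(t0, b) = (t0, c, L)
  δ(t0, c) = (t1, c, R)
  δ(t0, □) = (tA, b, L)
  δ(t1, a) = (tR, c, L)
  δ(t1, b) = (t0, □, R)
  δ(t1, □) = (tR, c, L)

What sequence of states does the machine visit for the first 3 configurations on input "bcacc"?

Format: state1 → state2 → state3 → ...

Execution trace:
Initial: [t0]bcacc
Step 1: δ(t0, b) = (t0, c, L) → [t0]□ccacc
Step 2: δ(t0, □) = (tA, b, L) → [tA]□bccacc

The machine reaches the accept state tA and halts.

State sequence: t0 → t0 → tA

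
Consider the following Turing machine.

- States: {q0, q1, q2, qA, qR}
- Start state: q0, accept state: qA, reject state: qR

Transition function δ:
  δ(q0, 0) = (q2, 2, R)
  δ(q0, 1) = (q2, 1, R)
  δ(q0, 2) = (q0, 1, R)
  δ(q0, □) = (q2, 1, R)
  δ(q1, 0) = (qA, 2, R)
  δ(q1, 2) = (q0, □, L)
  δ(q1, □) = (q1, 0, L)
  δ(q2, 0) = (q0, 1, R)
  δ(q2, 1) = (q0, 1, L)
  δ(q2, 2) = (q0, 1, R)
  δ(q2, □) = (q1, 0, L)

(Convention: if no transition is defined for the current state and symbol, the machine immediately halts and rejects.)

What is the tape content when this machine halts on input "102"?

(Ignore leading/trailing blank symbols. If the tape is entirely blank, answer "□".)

Execution trace:
Initial: [q0]102
Step 1: δ(q0, 1) = (q2, 1, R) → 1[q2]02
Step 2: δ(q2, 0) = (q0, 1, R) → 11[q0]2
Step 3: δ(q0, 2) = (q0, 1, R) → 111[q0]□
Step 4: δ(q0, □) = (q2, 1, R) → 1111[q2]□
Step 5: δ(q2, □) = (q1, 0, L) → 111[q1]10

No transition is defined for δ(q1, 1). By convention the machine halts and rejects.

Final tape (ignoring leading/trailing blanks): 11110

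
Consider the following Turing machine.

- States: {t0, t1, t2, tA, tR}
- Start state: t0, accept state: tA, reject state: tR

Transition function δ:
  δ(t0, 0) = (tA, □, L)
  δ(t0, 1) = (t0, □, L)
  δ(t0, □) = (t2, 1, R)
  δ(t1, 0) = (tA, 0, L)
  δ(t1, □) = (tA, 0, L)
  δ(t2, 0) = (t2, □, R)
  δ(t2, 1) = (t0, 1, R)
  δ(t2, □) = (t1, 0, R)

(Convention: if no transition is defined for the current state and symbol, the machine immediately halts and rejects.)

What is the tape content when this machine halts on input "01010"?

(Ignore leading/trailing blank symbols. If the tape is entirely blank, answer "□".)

Execution trace:
Initial: [t0]01010
Step 1: δ(t0, 0) = (tA, □, L) → [tA]□□1010

The machine reaches the accept state tA and halts.

Final tape (ignoring leading/trailing blanks): 1010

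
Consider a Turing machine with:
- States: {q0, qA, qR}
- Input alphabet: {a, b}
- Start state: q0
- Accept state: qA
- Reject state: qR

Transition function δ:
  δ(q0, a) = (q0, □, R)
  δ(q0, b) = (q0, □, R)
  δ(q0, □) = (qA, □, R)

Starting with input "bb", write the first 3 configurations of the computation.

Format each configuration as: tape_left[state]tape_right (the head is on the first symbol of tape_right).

Transitions applied:
Step 1: δ(q0, b) = (q0, □, R)
Step 2: δ(q0, b) = (q0, □, R)

The first 3 configurations are:
[q0]bb ⊢ □[q0]b ⊢ □□[q0]□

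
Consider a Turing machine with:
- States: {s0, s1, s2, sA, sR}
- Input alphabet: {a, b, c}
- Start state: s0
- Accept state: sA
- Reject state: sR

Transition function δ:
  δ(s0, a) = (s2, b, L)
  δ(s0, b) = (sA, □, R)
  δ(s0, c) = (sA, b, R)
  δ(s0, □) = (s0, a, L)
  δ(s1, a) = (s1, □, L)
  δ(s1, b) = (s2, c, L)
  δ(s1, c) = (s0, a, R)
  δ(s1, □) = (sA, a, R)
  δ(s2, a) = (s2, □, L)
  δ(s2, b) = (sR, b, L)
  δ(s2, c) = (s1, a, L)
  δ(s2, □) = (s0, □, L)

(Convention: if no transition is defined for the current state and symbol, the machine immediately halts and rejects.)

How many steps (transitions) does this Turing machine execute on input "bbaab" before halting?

Execution trace:
Initial: [s0]bbaab
Step 1: δ(s0, b) = (sA, □, R) → □[sA]baab

The machine reaches the accept state sA and halts.

The machine executed 1 step before halting.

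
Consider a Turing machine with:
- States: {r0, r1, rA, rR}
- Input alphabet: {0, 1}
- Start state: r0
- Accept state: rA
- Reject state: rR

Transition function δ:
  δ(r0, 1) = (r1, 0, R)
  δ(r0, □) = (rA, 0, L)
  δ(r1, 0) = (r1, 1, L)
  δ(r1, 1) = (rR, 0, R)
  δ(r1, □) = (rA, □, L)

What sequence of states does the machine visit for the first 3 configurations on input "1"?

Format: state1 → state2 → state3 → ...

Execution trace:
Initial: [r0]1
Step 1: δ(r0, 1) = (r1, 0, R) → 0[r1]□
Step 2: δ(r1, □) = (rA, □, L) → [rA]0□

The machine reaches the accept state rA and halts.

State sequence: r0 → r1 → rA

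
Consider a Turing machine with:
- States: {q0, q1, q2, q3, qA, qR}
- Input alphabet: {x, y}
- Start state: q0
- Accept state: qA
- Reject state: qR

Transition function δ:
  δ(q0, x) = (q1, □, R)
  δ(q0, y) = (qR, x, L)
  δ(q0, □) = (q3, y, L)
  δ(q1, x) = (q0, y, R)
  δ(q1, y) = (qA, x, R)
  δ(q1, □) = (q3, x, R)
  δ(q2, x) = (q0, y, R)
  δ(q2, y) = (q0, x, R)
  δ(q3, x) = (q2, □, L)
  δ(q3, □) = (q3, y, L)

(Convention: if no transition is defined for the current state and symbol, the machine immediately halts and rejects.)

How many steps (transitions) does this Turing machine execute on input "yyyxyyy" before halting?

Execution trace:
Initial: [q0]yyyxyyy
Step 1: δ(q0, y) = (qR, x, L) → [qR]□xyyxyyy

The machine reaches the reject state qR and halts.

The machine executed 1 step before halting.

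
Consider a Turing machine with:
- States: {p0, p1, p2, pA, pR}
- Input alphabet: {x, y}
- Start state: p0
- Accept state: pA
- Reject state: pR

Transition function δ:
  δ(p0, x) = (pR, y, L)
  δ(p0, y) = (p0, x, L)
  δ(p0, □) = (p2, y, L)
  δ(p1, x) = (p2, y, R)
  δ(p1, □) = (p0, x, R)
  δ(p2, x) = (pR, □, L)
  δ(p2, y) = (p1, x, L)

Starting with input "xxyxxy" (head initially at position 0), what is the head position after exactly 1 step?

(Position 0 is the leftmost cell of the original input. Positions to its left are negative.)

Execution trace (head position shown):
Step 0: [p0]xxyxxy  (head at position 0)
Step 1: move left → [pR]□yxyxxy  (head at position -1)

After 1 step, the head is at position -1.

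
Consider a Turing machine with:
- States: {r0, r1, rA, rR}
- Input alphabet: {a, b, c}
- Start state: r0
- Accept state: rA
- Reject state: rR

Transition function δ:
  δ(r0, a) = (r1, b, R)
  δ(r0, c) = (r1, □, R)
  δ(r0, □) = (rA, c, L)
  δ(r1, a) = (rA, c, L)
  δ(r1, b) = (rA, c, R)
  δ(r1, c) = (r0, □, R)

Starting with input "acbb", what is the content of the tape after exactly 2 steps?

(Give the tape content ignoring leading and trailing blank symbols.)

Execution trace:
Initial: [r0]acbb
Step 1: δ(r0, a) = (r1, b, R) → b[r1]cbb
Step 2: δ(r1, c) = (r0, □, R) → b□[r0]bb

No transition is defined for δ(r0, b). By convention the machine halts and rejects.

After 2 steps, the tape (ignoring leading/trailing blanks) is: b□bb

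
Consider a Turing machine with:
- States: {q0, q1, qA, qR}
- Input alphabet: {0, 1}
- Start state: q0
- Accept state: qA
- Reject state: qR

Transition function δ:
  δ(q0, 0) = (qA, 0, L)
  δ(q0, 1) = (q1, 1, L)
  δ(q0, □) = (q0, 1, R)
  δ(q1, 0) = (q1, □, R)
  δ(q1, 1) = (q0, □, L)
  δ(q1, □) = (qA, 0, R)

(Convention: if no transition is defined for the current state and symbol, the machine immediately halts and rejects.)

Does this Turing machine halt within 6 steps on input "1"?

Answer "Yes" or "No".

Execution trace:
Initial: [q0]1
Step 1: δ(q0, 1) = (q1, 1, L) → [q1]□1
Step 2: δ(q1, □) = (qA, 0, R) → 0[qA]1

The machine reaches the accept state qA and halts.
The machine halted after 2 steps (within the 6-step bound).

Answer: Yes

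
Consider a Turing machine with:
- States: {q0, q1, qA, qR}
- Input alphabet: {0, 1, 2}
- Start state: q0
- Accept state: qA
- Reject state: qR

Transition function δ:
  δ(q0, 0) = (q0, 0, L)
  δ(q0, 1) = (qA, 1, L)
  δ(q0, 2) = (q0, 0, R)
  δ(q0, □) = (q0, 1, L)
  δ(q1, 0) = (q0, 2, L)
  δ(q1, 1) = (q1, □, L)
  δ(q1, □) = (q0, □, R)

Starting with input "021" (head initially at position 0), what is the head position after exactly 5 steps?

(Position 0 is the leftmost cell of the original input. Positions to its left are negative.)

Execution trace (head position shown):
Step 0: [q0]021  (head at position 0)
Step 1: move left → [q0]□021  (head at position -1)
Step 2: move left → [q0]□1021  (head at position -2)
Step 3: move left → [q0]□11021  (head at position -3)
Step 4: move left → [q0]□111021  (head at position -4)
Step 5: move left → [q0]□1111021  (head at position -5)

After 5 steps, the head is at position -5.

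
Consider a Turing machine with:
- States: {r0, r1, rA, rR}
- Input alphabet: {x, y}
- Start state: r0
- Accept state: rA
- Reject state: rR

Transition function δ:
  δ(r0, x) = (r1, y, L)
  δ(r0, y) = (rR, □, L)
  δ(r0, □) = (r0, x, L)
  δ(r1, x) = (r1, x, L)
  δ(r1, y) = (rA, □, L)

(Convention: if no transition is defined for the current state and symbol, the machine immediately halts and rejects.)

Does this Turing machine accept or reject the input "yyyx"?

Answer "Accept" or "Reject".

Execution trace:
Initial: [r0]yyyx
Step 1: δ(r0, y) = (rR, □, L) → [rR]□□yyx

The machine reaches the reject state rR and halts.

Answer: Reject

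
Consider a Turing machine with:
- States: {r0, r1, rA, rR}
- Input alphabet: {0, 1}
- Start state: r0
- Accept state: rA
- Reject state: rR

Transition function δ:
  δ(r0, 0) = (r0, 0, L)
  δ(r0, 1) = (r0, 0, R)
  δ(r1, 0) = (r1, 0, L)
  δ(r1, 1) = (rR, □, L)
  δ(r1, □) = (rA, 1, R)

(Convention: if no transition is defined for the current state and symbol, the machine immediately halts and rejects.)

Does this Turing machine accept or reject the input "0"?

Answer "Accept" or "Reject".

Execution trace:
Initial: [r0]0
Step 1: δ(r0, 0) = (r0, 0, L) → [r0]□0

No transition is defined for δ(r0, □). By convention the machine halts and rejects.

Answer: Reject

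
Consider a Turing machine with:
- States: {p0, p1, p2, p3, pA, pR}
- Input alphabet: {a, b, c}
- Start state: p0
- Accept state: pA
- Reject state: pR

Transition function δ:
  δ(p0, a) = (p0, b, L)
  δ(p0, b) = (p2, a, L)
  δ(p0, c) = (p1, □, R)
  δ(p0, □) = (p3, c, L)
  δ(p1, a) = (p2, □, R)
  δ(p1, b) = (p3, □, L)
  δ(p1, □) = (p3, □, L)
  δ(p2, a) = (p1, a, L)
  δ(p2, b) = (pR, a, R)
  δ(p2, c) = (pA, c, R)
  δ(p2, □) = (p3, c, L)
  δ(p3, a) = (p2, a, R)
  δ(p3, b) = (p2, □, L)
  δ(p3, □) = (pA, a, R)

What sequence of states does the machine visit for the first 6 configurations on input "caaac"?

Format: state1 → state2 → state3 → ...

Execution trace:
Initial: [p0]caaac
Step 1: δ(p0, c) = (p1, □, R) → □[p1]aaac
Step 2: δ(p1, a) = (p2, □, R) → □□[p2]aac
Step 3: δ(p2, a) = (p1, a, L) → □[p1]□aac
Step 4: δ(p1, □) = (p3, □, L) → [p3]□□aac
Step 5: δ(p3, □) = (pA, a, R) → a[pA]□aac

The machine reaches the accept state pA and halts.

State sequence: p0 → p1 → p2 → p1 → p3 → pA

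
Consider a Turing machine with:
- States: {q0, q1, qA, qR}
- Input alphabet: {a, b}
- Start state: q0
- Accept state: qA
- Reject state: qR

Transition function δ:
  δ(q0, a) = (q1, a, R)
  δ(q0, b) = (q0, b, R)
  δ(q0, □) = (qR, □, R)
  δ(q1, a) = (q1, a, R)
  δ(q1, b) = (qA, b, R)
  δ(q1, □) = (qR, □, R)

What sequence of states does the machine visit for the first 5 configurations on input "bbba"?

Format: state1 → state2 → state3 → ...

Execution trace:
Initial: [q0]bbba
Step 1: δ(q0, b) = (q0, b, R) → b[q0]bba
Step 2: δ(q0, b) = (q0, b, R) → bb[q0]ba
Step 3: δ(q0, b) = (q0, b, R) → bbb[q0]a
Step 4: δ(q0, a) = (q1, a, R) → bbba[q1]□

State sequence: q0 → q0 → q0 → q0 → q1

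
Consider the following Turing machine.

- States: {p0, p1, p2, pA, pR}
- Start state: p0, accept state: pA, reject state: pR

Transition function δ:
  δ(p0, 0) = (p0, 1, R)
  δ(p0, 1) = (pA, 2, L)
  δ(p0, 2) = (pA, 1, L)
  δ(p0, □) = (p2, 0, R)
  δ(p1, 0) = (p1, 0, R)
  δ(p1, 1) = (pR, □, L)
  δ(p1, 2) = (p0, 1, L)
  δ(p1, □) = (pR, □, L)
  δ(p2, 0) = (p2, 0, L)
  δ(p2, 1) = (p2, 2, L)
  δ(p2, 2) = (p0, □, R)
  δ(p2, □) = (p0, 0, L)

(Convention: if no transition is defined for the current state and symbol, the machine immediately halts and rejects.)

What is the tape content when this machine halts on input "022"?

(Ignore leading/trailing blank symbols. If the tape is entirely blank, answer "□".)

Execution trace:
Initial: [p0]022
Step 1: δ(p0, 0) = (p0, 1, R) → 1[p0]22
Step 2: δ(p0, 2) = (pA, 1, L) → [pA]112

The machine reaches the accept state pA and halts.

Final tape (ignoring leading/trailing blanks): 112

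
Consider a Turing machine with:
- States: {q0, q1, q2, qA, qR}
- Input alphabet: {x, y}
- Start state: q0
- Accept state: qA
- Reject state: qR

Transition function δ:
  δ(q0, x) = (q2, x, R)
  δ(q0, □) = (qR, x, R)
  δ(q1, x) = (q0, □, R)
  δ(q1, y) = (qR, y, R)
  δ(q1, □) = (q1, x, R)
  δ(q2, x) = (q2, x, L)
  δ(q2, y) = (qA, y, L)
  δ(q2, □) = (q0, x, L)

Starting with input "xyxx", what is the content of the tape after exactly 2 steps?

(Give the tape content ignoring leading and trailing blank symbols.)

Execution trace:
Initial: [q0]xyxx
Step 1: δ(q0, x) = (q2, x, R) → x[q2]yxx
Step 2: δ(q2, y) = (qA, y, L) → [qA]xyxx

The machine reaches the accept state qA and halts.

After 2 steps, the tape (ignoring leading/trailing blanks) is: xyxx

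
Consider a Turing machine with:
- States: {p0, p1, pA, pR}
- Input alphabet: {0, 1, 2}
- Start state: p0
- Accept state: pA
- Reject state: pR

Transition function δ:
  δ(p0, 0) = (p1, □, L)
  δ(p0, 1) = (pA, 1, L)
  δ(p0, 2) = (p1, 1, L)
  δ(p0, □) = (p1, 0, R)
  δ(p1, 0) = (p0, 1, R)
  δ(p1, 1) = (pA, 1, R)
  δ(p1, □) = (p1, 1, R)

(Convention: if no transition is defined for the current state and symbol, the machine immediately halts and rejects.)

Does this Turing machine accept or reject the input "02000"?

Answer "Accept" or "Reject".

Execution trace:
Initial: [p0]02000
Step 1: δ(p0, 0) = (p1, □, L) → [p1]□□2000
Step 2: δ(p1, □) = (p1, 1, R) → 1[p1]□2000
Step 3: δ(p1, □) = (p1, 1, R) → 11[p1]2000

No transition is defined for δ(p1, 2). By convention the machine halts and rejects.

Answer: Reject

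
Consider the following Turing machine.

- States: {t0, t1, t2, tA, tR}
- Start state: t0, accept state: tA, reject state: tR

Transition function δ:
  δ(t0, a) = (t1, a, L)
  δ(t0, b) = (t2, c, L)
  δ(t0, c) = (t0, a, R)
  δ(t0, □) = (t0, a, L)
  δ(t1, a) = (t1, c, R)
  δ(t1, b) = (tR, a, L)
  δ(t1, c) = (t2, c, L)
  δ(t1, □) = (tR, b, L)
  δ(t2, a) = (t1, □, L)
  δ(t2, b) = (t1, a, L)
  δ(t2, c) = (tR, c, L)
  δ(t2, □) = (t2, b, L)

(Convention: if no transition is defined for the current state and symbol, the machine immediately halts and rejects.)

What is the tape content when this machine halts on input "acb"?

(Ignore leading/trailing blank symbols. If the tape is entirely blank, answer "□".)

Execution trace:
Initial: [t0]acb
Step 1: δ(t0, a) = (t1, a, L) → [t1]□acb
Step 2: δ(t1, □) = (tR, b, L) → [tR]□bacb

The machine reaches the reject state tR and halts.

Final tape (ignoring leading/trailing blanks): bacb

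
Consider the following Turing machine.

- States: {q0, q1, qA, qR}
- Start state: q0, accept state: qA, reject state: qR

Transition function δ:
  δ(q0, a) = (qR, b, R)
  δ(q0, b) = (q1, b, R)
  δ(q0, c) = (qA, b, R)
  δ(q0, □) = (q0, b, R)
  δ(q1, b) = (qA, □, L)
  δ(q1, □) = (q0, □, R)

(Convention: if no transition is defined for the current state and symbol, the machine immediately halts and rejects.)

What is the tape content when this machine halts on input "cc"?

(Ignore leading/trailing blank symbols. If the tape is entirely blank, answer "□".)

Execution trace:
Initial: [q0]cc
Step 1: δ(q0, c) = (qA, b, R) → b[qA]c

The machine reaches the accept state qA and halts.

Final tape (ignoring leading/trailing blanks): bc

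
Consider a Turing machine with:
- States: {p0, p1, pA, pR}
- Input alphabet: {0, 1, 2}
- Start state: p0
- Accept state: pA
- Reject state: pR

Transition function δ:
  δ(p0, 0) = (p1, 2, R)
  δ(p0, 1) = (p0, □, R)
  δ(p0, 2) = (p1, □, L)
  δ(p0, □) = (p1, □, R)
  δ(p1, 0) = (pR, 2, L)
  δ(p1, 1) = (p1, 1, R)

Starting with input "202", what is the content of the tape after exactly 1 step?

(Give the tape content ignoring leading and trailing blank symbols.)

Execution trace:
Initial: [p0]202
Step 1: δ(p0, 2) = (p1, □, L) → [p1]□□02

No transition is defined for δ(p1, □). By convention the machine halts and rejects.

After 1 step, the tape (ignoring leading/trailing blanks) is: 02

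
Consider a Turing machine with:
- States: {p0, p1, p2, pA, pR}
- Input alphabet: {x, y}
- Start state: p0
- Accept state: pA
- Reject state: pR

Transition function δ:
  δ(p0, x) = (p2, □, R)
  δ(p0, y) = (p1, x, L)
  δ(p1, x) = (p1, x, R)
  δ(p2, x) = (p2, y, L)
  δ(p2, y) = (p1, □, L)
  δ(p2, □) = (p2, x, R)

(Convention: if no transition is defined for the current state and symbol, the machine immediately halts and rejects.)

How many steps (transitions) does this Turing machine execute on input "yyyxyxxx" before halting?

Execution trace:
Initial: [p0]yyyxyxxx
Step 1: δ(p0, y) = (p1, x, L) → [p1]□xyyxyxxx

No transition is defined for δ(p1, □). By convention the machine halts and rejects.

The machine executed 1 step before halting.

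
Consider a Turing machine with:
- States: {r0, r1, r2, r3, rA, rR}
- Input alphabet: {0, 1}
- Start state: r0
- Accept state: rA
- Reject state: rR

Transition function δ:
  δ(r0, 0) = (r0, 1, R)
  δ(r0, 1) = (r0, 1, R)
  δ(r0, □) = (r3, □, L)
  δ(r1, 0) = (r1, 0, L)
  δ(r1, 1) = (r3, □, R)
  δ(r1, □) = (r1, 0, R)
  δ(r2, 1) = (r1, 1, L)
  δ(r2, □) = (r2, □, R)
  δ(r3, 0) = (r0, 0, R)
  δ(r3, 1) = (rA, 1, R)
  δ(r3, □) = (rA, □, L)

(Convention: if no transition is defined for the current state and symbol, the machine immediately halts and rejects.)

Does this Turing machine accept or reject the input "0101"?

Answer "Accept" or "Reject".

Execution trace:
Initial: [r0]0101
Step 1: δ(r0, 0) = (r0, 1, R) → 1[r0]101
Step 2: δ(r0, 1) = (r0, 1, R) → 11[r0]01
Step 3: δ(r0, 0) = (r0, 1, R) → 111[r0]1
Step 4: δ(r0, 1) = (r0, 1, R) → 1111[r0]□
Step 5: δ(r0, □) = (r3, □, L) → 111[r3]1□
Step 6: δ(r3, 1) = (rA, 1, R) → 1111[rA]□

The machine reaches the accept state rA and halts.

Answer: Accept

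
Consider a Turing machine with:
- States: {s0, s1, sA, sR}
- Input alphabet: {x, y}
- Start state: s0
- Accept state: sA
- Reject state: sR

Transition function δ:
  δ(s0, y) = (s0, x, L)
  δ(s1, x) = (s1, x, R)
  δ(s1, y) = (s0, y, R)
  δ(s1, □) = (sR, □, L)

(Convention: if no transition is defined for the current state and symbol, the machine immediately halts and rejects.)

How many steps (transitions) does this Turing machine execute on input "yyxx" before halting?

Execution trace:
Initial: [s0]yyxx
Step 1: δ(s0, y) = (s0, x, L) → [s0]□xyxx

No transition is defined for δ(s0, □). By convention the machine halts and rejects.

The machine executed 1 step before halting.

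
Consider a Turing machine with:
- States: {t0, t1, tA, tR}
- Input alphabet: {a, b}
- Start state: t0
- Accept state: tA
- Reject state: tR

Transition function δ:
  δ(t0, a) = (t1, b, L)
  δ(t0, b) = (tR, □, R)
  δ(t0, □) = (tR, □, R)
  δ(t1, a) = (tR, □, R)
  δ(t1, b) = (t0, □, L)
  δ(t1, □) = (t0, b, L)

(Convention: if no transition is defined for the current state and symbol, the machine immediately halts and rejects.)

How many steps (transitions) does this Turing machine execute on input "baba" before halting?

Execution trace:
Initial: [t0]baba
Step 1: δ(t0, b) = (tR, □, R) → □[tR]aba

The machine reaches the reject state tR and halts.

The machine executed 1 step before halting.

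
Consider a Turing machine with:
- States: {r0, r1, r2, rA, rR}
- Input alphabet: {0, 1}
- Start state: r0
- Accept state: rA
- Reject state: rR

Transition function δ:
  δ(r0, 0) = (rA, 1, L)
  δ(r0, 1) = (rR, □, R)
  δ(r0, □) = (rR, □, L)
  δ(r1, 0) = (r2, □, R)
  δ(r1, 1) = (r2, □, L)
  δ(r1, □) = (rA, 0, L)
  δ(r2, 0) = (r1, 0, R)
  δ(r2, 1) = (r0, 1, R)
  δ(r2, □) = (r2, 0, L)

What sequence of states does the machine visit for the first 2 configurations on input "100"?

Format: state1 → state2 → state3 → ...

Execution trace:
Initial: [r0]100
Step 1: δ(r0, 1) = (rR, □, R) → □[rR]00

The machine reaches the reject state rR and halts.

State sequence: r0 → rR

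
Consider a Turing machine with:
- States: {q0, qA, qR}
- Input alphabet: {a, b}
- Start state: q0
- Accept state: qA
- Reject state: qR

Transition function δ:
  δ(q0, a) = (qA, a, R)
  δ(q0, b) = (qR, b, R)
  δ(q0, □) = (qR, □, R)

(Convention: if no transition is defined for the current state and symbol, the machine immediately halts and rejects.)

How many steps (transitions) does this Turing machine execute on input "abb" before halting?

Execution trace:
Initial: [q0]abb
Step 1: δ(q0, a) = (qA, a, R) → a[qA]bb

The machine reaches the accept state qA and halts.

The machine executed 1 step before halting.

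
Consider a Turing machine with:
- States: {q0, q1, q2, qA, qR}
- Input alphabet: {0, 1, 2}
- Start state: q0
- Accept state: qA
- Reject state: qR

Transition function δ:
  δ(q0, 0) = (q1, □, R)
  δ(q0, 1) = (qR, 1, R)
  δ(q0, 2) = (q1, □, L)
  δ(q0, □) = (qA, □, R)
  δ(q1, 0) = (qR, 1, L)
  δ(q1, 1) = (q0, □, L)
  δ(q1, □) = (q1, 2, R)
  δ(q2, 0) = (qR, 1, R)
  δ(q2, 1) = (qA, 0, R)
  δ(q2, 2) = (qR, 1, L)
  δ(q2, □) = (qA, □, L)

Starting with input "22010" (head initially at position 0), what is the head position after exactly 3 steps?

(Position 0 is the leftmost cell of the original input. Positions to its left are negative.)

Execution trace (head position shown):
Step 0: [q0]22010  (head at position 0)
Step 1: move left → [q1]□□2010  (head at position -1)
Step 2: move right → 2[q1]□2010  (head at position 0)
Step 3: move right → 22[q1]2010  (head at position 1)

After 3 steps, the head is at position 1.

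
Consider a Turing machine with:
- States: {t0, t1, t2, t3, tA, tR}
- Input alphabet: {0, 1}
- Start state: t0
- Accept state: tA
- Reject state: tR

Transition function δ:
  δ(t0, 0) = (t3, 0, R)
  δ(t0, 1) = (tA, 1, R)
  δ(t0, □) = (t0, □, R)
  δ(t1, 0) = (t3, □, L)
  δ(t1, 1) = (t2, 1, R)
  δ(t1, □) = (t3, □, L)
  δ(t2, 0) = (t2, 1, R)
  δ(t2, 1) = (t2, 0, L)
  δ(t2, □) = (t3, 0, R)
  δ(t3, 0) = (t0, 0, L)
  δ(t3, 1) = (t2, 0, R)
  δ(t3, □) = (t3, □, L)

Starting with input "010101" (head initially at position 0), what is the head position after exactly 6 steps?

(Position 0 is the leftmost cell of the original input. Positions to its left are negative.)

Execution trace (head position shown):
Step 0: [t0]010101  (head at position 0)
Step 1: move right → 0[t3]10101  (head at position 1)
Step 2: move right → 00[t2]0101  (head at position 2)
Step 3: move right → 001[t2]101  (head at position 3)
Step 4: move left → 00[t2]1001  (head at position 2)
Step 5: move left → 0[t2]00001  (head at position 1)
Step 6: move right → 01[t2]0001  (head at position 2)

After 6 steps, the head is at position 2.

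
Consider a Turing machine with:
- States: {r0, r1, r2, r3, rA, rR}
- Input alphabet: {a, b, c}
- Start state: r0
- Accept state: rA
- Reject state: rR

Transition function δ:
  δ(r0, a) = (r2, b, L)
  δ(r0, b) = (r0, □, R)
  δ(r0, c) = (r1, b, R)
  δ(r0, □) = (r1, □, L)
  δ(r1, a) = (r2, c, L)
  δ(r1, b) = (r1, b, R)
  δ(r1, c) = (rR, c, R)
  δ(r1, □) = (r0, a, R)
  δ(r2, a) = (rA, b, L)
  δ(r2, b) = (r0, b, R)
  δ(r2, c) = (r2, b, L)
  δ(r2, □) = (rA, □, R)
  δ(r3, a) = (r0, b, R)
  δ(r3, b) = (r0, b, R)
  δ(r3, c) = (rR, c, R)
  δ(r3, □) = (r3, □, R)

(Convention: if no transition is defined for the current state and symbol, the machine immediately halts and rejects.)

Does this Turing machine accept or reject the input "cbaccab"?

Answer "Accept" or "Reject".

Execution trace:
Initial: [r0]cbaccab
Step 1: δ(r0, c) = (r1, b, R) → b[r1]baccab
Step 2: δ(r1, b) = (r1, b, R) → bb[r1]accab
Step 3: δ(r1, a) = (r2, c, L) → b[r2]bcccab
Step 4: δ(r2, b) = (r0, b, R) → bb[r0]cccab
Step 5: δ(r0, c) = (r1, b, R) → bbb[r1]ccab
Step 6: δ(r1, c) = (rR, c, R) → bbbc[rR]cab

The machine reaches the reject state rR and halts.

Answer: Reject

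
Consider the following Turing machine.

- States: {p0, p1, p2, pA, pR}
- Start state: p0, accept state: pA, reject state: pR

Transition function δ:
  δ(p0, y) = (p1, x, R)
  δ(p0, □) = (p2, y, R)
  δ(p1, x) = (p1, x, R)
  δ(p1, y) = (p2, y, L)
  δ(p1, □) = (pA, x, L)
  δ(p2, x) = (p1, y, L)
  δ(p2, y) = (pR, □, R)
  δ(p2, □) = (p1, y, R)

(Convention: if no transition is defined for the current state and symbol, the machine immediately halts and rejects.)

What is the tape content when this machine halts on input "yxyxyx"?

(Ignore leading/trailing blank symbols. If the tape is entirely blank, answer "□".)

Execution trace:
Initial: [p0]yxyxyx
Step 1: δ(p0, y) = (p1, x, R) → x[p1]xyxyx
Step 2: δ(p1, x) = (p1, x, R) → xx[p1]yxyx
Step 3: δ(p1, y) = (p2, y, L) → x[p2]xyxyx
Step 4: δ(p2, x) = (p1, y, L) → [p1]xyyxyx
Step 5: δ(p1, x) = (p1, x, R) → x[p1]yyxyx
Step 6: δ(p1, y) = (p2, y, L) → [p2]xyyxyx
Step 7: δ(p2, x) = (p1, y, L) → [p1]□yyyxyx
Step 8: δ(p1, □) = (pA, x, L) → [pA]□xyyyxyx

The machine reaches the accept state pA and halts.

Final tape (ignoring leading/trailing blanks): xyyyxyx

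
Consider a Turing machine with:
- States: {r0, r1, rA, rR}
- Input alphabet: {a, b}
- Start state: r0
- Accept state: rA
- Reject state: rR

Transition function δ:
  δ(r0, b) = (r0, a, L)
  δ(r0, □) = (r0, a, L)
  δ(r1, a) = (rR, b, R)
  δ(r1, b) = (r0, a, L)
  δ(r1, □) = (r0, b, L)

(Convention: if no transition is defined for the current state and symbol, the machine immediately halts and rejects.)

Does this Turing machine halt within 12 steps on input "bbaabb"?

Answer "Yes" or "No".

Execution trace:
Initial: [r0]bbaabb
Step 1: δ(r0, b) = (r0, a, L) → [r0]□abaabb
Step 2: δ(r0, □) = (r0, a, L) → [r0]□aabaabb
Step 3: δ(r0, □) = (r0, a, L) → [r0]□aaabaabb
Step 4: δ(r0, □) = (r0, a, L) → [r0]□aaaabaabb
Step 5: δ(r0, □) = (r0, a, L) → [r0]□aaaaabaabb
Step 6: δ(r0, □) = (r0, a, L) → [r0]□aaaaaabaabb
Step 7: δ(r0, □) = (r0, a, L) → [r0]□aaaaaaabaabb
Step 8: δ(r0, □) = (r0, a, L) → [r0]□aaaaaaaabaabb
Step 9: δ(r0, □) = (r0, a, L) → [r0]□aaaaaaaaabaabb
Step 10: δ(r0, □) = (r0, a, L) → [r0]□aaaaaaaaaabaabb
Step 11: δ(r0, □) = (r0, a, L) → [r0]□aaaaaaaaaaabaabb
Step 12: δ(r0, □) = (r0, a, L) → [r0]□aaaaaaaaaaaabaabb

The machine has not reached a halting state after 12 steps.
The machine did not halt within the 12-step bound.

Answer: No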